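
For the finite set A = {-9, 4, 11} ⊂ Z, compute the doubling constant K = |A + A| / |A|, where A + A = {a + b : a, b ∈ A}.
K = |A + A| / |A| = 6/3 = 2

Enumerate A + A = {a + b : a, b ∈ A}. With |A| = 3, there are |A|^2 = 9 ordered sum pairs; collecting distinct values, A + A = {-18, -5, 2, 8, 15, 22}, so |A + A| = 6. Thus K = 6/3 = 2. For comparison, the minimum possible |A + A| over all 3-element sets is 2·3 − 1 = 5 (so min K = 5/3), attained only by arithmetic progressions.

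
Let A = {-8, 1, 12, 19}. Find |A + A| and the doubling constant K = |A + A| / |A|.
K = |A + A| / |A| = 10/4 = 5/2

Enumerate A + A = {a + b : a, b ∈ A}. With |A| = 4, there are |A|^2 = 16 ordered sum pairs; collecting distinct values, A + A = {-16, -7, 2, 4, 11, 13, 20, 24, 31, 38}, so |A + A| = 10. Thus K = 10/4 = 5/2. For comparison, the minimum possible |A + A| over all 4-element sets is 2·4 − 1 = 7 (so min K = 7/4), attained only by arithmetic progressions.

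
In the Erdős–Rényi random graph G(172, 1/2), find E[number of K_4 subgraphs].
E[# K_4] = C(172, 4) · (1/2)^C(4, 2) = 35208615 / 2^6 = 550134.609375

For each 4-subset S of vertices (there are C(172, 4) = 35208615 such S), let X_S = 1 if S induces a K_4 (all C(4, 2) = 6 edges present). Then P(X_S = 1) = (1/2)^6 = 1/64. By linearity of expectation, E[# K_4] = C(172, 4) · (1/2)^6 = 35208615 / 64 = 550134.609375.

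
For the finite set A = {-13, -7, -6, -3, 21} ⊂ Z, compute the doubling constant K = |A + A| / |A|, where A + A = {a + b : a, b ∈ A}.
K = |A + A| / |A| = 15/5 = 3

Enumerate A + A = {a + b : a, b ∈ A}. With |A| = 5, there are |A|^2 = 25 ordered sum pairs; collecting distinct values, A + A = {-26, -20, -19, -16, -14, -13, -12, -10, -9, -6, 8, 14, 15, 18, 42}, so |A + A| = 15. Thus K = 15/5 = 3. For comparison, the minimum possible |A + A| over all 5-element sets is 2·5 − 1 = 9 (so min K = 9/5), attained only by arithmetic progressions.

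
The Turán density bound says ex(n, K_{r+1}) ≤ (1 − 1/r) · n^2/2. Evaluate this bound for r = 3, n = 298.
Turán density bound = (2/3) · 298^2/2 = 88804/3 ≈ 29601.3333

Turán's theorem: ex(n, K_{r+1}) is achieved by the complete r-partite Turán graph T(n, r) with parts as balanced as possible, and is at most (1 − 1/r) · n^2/2. For r = 3, n = 298: the density bound is (2/3) · 88804/2 = 88804/3 ≈ 29601.3333. The integer-valued extremum is e(T(298, 3)) = 29601, which is strictly less than the density bound 88804/3 since 3 ∤ 298 (the parts of T(298, 3) cannot all be equal).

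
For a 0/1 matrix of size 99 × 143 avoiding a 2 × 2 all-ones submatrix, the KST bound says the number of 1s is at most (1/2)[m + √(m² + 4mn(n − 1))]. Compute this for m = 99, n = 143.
z(99, 143; 2, 2) ≤ (1/2)[99 + √(99² + 4·99·143·142)] = (1/2)[99 + √8050977] = 1468.2122

Kővári–Sós–Turán: let r_1, ..., r_99 be the row sums and z = Σ r_i the total number of 1s. Each pair of columns can share at most one row with both entries 1 (else a 2×2 all-ones block appears), so Σ_i C(r_i, 2) ≤ C(143, 2) = 10153. By convexity Σ_i C(r_i, 2) ≥ 99·C(z/99, 2) = z(z − 99)/(2·99), giving z² − 99z − 99·143·142 ≤ 0 and hence z ≤ (1/2)[99 + √(9801 + 4·2010294)] = (1/2)[99 + √8050977] ≈ (1/2)(99 + 2837.4244) = 1468.2122.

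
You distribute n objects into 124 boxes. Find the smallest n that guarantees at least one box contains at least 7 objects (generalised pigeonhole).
n = (7 − 1)·124 + 1 = 745

By the generalised pigeonhole principle, to guarantee some box contains ≥ r objects we need more than (r − 1) · k objects total. Threshold: n = (r − 1) · k + 1. With r = 7 and k = 124: n = 6 · 124 + 1 = 744 + 1 = 745. For n = 744 = 6 · 124, we can put exactly 6 objects in every box, avoiding 7 in any single one — so 745 is tight.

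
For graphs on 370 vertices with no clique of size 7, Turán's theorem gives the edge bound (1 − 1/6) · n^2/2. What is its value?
Turán density bound = (5/6) · 370^2/2 = 171125/3 ≈ 57041.6667

Turán's theorem: ex(n, K_{r+1}) is achieved by the complete r-partite Turán graph T(n, r) with parts as balanced as possible, and is at most (1 − 1/r) · n^2/2. For r = 6, n = 370: the density bound is (5/6) · 136900/2 = 171125/3 ≈ 57041.6667. The integer-valued extremum is e(T(370, 6)) = 57041, which is strictly less than the density bound 171125/3 since 6 ∤ 370 (the parts of T(370, 6) cannot all be equal).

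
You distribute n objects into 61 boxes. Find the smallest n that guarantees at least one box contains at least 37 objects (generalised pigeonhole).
n = (37 − 1)·61 + 1 = 2197

By the generalised pigeonhole principle, to guarantee some box contains ≥ r objects we need more than (r − 1) · k objects total. Threshold: n = (r − 1) · k + 1. With r = 37 and k = 61: n = 36 · 61 + 1 = 2196 + 1 = 2197. For n = 2196 = 36 · 61, we can put exactly 36 objects in every box, avoiding 37 in any single one — so 2197 is tight.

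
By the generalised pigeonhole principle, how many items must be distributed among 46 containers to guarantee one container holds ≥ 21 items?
n = (21 − 1)·46 + 1 = 921

By the generalised pigeonhole principle, to guarantee some box contains ≥ r objects we need more than (r − 1) · k objects total. Threshold: n = (r − 1) · k + 1. With r = 21 and k = 46: n = 20 · 46 + 1 = 920 + 1 = 921. For n = 920 = 20 · 46, we can put exactly 20 objects in every box, avoiding 21 in any single one — so 921 is tight.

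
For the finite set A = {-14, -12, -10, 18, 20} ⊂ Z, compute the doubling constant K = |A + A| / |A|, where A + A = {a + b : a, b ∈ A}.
K = |A + A| / |A| = 12/5

Enumerate A + A = {a + b : a, b ∈ A}. With |A| = 5, there are |A|^2 = 25 ordered sum pairs; collecting distinct values, A + A = {-28, -26, -24, -22, -20, 4, 6, 8, 10, 36, 38, 40}, so |A + A| = 12. Thus K = 12/5. For comparison, the minimum possible |A + A| over all 5-element sets is 2·5 − 1 = 9 (so min K = 9/5), attained only by arithmetic progressions.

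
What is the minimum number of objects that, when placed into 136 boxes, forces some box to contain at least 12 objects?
n = (12 − 1)·136 + 1 = 1497

By the generalised pigeonhole principle, to guarantee some box contains ≥ r objects we need more than (r − 1) · k objects total. Threshold: n = (r − 1) · k + 1. With r = 12 and k = 136: n = 11 · 136 + 1 = 1496 + 1 = 1497. For n = 1496 = 11 · 136, we can put exactly 11 objects in every box, avoiding 12 in any single one — so 1497 is tight.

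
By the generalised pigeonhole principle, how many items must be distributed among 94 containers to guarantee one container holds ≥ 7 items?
n = (7 − 1)·94 + 1 = 565

By the generalised pigeonhole principle, to guarantee some box contains ≥ r objects we need more than (r − 1) · k objects total. Threshold: n = (r − 1) · k + 1. With r = 7 and k = 94: n = 6 · 94 + 1 = 564 + 1 = 565. For n = 564 = 6 · 94, we can put exactly 6 objects in every box, avoiding 7 in any single one — so 565 is tight.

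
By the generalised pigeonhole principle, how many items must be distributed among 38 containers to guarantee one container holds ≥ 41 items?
n = (41 − 1)·38 + 1 = 1521

By the generalised pigeonhole principle, to guarantee some box contains ≥ r objects we need more than (r − 1) · k objects total. Threshold: n = (r − 1) · k + 1. With r = 41 and k = 38: n = 40 · 38 + 1 = 1520 + 1 = 1521. For n = 1520 = 40 · 38, we can put exactly 40 objects in every box, avoiding 41 in any single one — so 1521 is tight.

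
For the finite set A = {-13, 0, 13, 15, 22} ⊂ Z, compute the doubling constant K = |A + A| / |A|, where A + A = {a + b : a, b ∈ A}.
K = |A + A| / |A| = 14/5

Enumerate A + A = {a + b : a, b ∈ A}. With |A| = 5, there are |A|^2 = 25 ordered sum pairs; collecting distinct values, A + A = {-26, -13, 0, 2, 9, 13, 15, 22, 26, 28, 30, 35, 37, 44}, so |A + A| = 14. Thus K = 14/5. For comparison, the minimum possible |A + A| over all 5-element sets is 2·5 − 1 = 9 (so min K = 9/5), attained only by arithmetic progressions.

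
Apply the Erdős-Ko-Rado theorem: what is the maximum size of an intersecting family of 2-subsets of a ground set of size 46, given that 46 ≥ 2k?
max |F| = C(45, 1) = 45

The Erdős-Ko-Rado theorem states: for n ≥ 2k, an intersecting family of k-subsets of an n-element set has size at most C(n − 1, k − 1), with equality for 'star' families {A ⊆ [n] : |A| = k, i ∈ A} (fix an element i). For n = 46, k = 2: C(45, 1) = 45.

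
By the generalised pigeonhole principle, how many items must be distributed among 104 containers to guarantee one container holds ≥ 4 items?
n = (4 − 1)·104 + 1 = 313

By the generalised pigeonhole principle, to guarantee some box contains ≥ r objects we need more than (r − 1) · k objects total. Threshold: n = (r − 1) · k + 1. With r = 4 and k = 104: n = 3 · 104 + 1 = 312 + 1 = 313. For n = 312 = 3 · 104, we can put exactly 3 objects in every box, avoiding 4 in any single one — so 313 is tight.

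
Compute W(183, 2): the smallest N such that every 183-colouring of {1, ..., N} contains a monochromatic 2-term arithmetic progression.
W(183, 2) = 183 + 1 = 184

A 2-term AP is any pair of integers, so a monochromatic 2-AP exists iff some colour is used at least twice. With 183 colours, the colouring i ↦ i on {1, ..., 183} uses each colour once, avoiding any monochromatic pair, so W(183, 2) > 183. For {1, ..., 184}, pigeonhole forces two integers of the same colour, which form a monochromatic 2-AP. Hence W(183, 2) = 184.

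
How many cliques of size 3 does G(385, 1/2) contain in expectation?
E[# K_3] = C(385, 3) · (1/2)^C(3, 2) = 9437120 / 2^3 = 1179640

For each 3-subset S of vertices (there are C(385, 3) = 9437120 such S), let X_S = 1 if S induces a K_3 (all C(3, 2) = 3 edges present). Then P(X_S = 1) = (1/2)^3 = 1/8. By linearity of expectation, E[# K_3] = C(385, 3) · (1/2)^3 = 9437120 / 8 = 1179640.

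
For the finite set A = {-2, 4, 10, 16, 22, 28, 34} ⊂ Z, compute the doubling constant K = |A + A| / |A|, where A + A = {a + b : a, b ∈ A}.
K = |A + A| / |A| = 13/7

Enumerate A + A = {a + b : a, b ∈ A}. With |A| = 7, there are |A|^2 = 49 ordered sum pairs; collecting distinct values, A + A = {-4, 2, 8, 14, 20, 26, 32, 38, 44, 50, 56, 62, 68}, so |A + A| = 13. Thus K = 13/7. Here |A + A| = 2|A| − 1 = 13, the minimum possible — so K = 13/7 is minimal, which holds iff A is an arithmetic progression.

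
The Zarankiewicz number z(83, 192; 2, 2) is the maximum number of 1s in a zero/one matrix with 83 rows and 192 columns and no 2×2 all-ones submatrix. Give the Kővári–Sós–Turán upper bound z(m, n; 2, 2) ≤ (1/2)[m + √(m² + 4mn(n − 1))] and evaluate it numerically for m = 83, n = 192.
z(83, 192; 2, 2) ≤ (1/2)[83 + √(83² + 4·83·192·191)] = (1/2)[83 + √12181993] = 1786.6356

Kővári–Sós–Turán: let r_1, ..., r_83 be the row sums and z = Σ r_i the total number of 1s. Each pair of columns can share at most one row with both entries 1 (else a 2×2 all-ones block appears), so Σ_i C(r_i, 2) ≤ C(192, 2) = 18336. By convexity Σ_i C(r_i, 2) ≥ 83·C(z/83, 2) = z(z − 83)/(2·83), giving z² − 83z − 83·192·191 ≤ 0 and hence z ≤ (1/2)[83 + √(6889 + 4·3043776)] = (1/2)[83 + √12181993] ≈ (1/2)(83 + 3490.2712) = 1786.6356.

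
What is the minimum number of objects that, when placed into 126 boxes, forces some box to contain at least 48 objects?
n = (48 − 1)·126 + 1 = 5923

By the generalised pigeonhole principle, to guarantee some box contains ≥ r objects we need more than (r − 1) · k objects total. Threshold: n = (r − 1) · k + 1. With r = 48 and k = 126: n = 47 · 126 + 1 = 5922 + 1 = 5923. For n = 5922 = 47 · 126, we can put exactly 47 objects in every box, avoiding 48 in any single one — so 5923 is tight.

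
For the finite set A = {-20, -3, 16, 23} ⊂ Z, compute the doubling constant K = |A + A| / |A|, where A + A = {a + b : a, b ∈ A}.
K = |A + A| / |A| = 10/4 = 5/2

Enumerate A + A = {a + b : a, b ∈ A}. With |A| = 4, there are |A|^2 = 16 ordered sum pairs; collecting distinct values, A + A = {-40, -23, -6, -4, 3, 13, 20, 32, 39, 46}, so |A + A| = 10. Thus K = 10/4 = 5/2. For comparison, the minimum possible |A + A| over all 4-element sets is 2·4 − 1 = 7 (so min K = 7/4), attained only by arithmetic progressions.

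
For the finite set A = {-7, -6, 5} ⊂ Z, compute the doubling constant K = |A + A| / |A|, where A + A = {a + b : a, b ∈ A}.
K = |A + A| / |A| = 6/3 = 2

Enumerate A + A = {a + b : a, b ∈ A}. With |A| = 3, there are |A|^2 = 9 ordered sum pairs; collecting distinct values, A + A = {-14, -13, -12, -2, -1, 10}, so |A + A| = 6. Thus K = 6/3 = 2. For comparison, the minimum possible |A + A| over all 3-element sets is 2·3 − 1 = 5 (so min K = 5/3), attained only by arithmetic progressions.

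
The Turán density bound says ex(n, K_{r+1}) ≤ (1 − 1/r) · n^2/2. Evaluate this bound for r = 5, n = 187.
Turán density bound = (4/5) · 187^2/2 = 69938/5 ≈ 13987.6

Turán's theorem: ex(n, K_{r+1}) is achieved by the complete r-partite Turán graph T(n, r) with parts as balanced as possible, and is at most (1 − 1/r) · n^2/2. For r = 5, n = 187: the density bound is (4/5) · 34969/2 = 69938/5 ≈ 13987.6. The integer-valued extremum is e(T(187, 5)) = 13987, which is strictly less than the density bound 69938/5 since 5 ∤ 187 (the parts of T(187, 5) cannot all be equal).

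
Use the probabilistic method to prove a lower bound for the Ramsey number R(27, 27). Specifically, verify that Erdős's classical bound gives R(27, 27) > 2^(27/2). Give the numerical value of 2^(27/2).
2^(27/2) = 11585.2375; so R(27, 27) > 11585.2375

Colour each edge of K_n uniformly at random with red/blue. The expected number of monochromatic K_27 is C(n, 27) · 2 · 2^(−C(27,2)). If C(n, 27) · 2^(1 − C(27,2)) < 1, then with positive probability no monochromatic K_27 exists, so R(27, 27) > n. The standard estimate C(n, 27) ≤ n^27/27! shows this inequality holds whenever n ≤ 2^(27/2) (since 27! · 2^(C(27,2) − 1) > 2^(27^2/2) ≥ n^27). Hence R(27, 27) > 2^(27/2) = 11585.2375.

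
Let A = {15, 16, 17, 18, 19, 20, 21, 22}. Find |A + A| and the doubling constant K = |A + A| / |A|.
K = |A + A| / |A| = 15/8

Enumerate A + A = {a + b : a, b ∈ A}. With |A| = 8, there are |A|^2 = 64 ordered sum pairs; collecting distinct values, A + A = {30, 31, 32, 33, 34, 35, 36, 37, 38, 39, 40, 41, 42, 43, 44}, so |A + A| = 15. Thus K = 15/8. Here |A + A| = 2|A| − 1 = 15, the minimum possible — so K = 15/8 is minimal, which holds iff A is an arithmetic progression.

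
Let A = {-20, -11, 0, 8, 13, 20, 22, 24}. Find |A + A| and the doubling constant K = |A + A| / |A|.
K = |A + A| / |A| = 32/8 = 4

Enumerate A + A = {a + b : a, b ∈ A}. With |A| = 8, there are |A|^2 = 64 ordered sum pairs; collecting distinct values, A + A = {-40, -31, -22, -20, -12, -11, -7, -3, 0, 2, 4, 8, 9, 11, 13, 16, 20, 21, 22, 24, 26, 28, 30, 32, 33, 35, 37, 40, 42, 44, 46, 48}, so |A + A| = 32. Thus K = 32/8 = 4. For comparison, the minimum possible |A + A| over all 8-element sets is 2·8 − 1 = 15 (so min K = 15/8), attained only by arithmetic progressions.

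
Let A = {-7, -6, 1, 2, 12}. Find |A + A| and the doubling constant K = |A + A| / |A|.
K = |A + A| / |A| = 14/5

Enumerate A + A = {a + b : a, b ∈ A}. With |A| = 5, there are |A|^2 = 25 ordered sum pairs; collecting distinct values, A + A = {-14, -13, -12, -6, -5, -4, 2, 3, 4, 5, 6, 13, 14, 24}, so |A + A| = 14. Thus K = 14/5. For comparison, the minimum possible |A + A| over all 5-element sets is 2·5 − 1 = 9 (so min K = 9/5), attained only by arithmetic progressions.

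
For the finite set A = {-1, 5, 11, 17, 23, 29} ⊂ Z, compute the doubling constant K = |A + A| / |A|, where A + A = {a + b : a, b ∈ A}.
K = |A + A| / |A| = 11/6

Enumerate A + A = {a + b : a, b ∈ A}. With |A| = 6, there are |A|^2 = 36 ordered sum pairs; collecting distinct values, A + A = {-2, 4, 10, 16, 22, 28, 34, 40, 46, 52, 58}, so |A + A| = 11. Thus K = 11/6. Here |A + A| = 2|A| − 1 = 11, the minimum possible — so K = 11/6 is minimal, which holds iff A is an arithmetic progression.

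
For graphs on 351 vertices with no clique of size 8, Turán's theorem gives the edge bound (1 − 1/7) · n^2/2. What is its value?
Turán density bound = (6/7) · 351^2/2 = 369603/7 ≈ 52800.4286

Turán's theorem: ex(n, K_{r+1}) is achieved by the complete r-partite Turán graph T(n, r) with parts as balanced as possible, and is at most (1 − 1/r) · n^2/2. For r = 7, n = 351: the density bound is (6/7) · 123201/2 = 369603/7 ≈ 52800.4286. The integer-valued extremum is e(T(351, 7)) = 52800, which is strictly less than the density bound 369603/7 since 7 ∤ 351 (the parts of T(351, 7) cannot all be equal).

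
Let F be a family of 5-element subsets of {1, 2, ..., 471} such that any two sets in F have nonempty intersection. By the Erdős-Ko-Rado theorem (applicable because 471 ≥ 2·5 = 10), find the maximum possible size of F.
max |F| = C(470, 4) = 2007345795

The Erdős-Ko-Rado theorem states: for n ≥ 2k, an intersecting family of k-subsets of an n-element set has size at most C(n − 1, k − 1), with equality for 'star' families {A ⊆ [n] : |A| = k, i ∈ A} (fix an element i). For n = 471, k = 5: C(470, 4) = 2007345795.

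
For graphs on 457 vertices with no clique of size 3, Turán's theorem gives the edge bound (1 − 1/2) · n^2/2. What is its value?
Turán density bound = (1/2) · 457^2/2 = 208849/4 ≈ 52212.25

Turán's theorem: ex(n, K_{r+1}) is achieved by the complete r-partite Turán graph T(n, r) with parts as balanced as possible, and is at most (1 − 1/r) · n^2/2. For r = 2, n = 457: the density bound is (1/2) · 208849/2 = 208849/4 ≈ 52212.25. The integer-valued extremum is e(T(457, 2)) = 52212, which is strictly less than the density bound 208849/4 since 2 ∤ 457 (the parts of T(457, 2) cannot all be equal).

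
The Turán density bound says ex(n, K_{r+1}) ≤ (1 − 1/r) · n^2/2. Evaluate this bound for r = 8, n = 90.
Turán density bound = (7/8) · 90^2/2 = 14175/4 ≈ 3543.75

Turán's theorem: ex(n, K_{r+1}) is achieved by the complete r-partite Turán graph T(n, r) with parts as balanced as possible, and is at most (1 − 1/r) · n^2/2. For r = 8, n = 90: the density bound is (7/8) · 8100/2 = 14175/4 ≈ 3543.75. The integer-valued extremum is e(T(90, 8)) = 3543, which is strictly less than the density bound 14175/4 since 8 ∤ 90 (the parts of T(90, 8) cannot all be equal).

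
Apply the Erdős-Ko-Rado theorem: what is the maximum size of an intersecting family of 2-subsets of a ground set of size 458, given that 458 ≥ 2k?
max |F| = C(457, 1) = 457

Erdős-Ko-Rado (1961): when n ≥ 2k, max |F| = C(n−1, k−1). The bound is attained by the star {A : i ∈ A} for any fixed i ∈ [n]. Here C(458−1, 2−1) = C(457, 1) = 457.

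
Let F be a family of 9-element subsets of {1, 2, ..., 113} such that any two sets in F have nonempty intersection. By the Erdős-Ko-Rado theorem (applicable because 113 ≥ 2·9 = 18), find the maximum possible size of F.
max |F| = C(112, 8) = 475491062970

Erdős-Ko-Rado (1961): when n ≥ 2k, max |F| = C(n−1, k−1). The bound is attained by the star {A : i ∈ A} for any fixed i ∈ [n]. Here C(113−1, 9−1) = C(112, 8) = 475491062970.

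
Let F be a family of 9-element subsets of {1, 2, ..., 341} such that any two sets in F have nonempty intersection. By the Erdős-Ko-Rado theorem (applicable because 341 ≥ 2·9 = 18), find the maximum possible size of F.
max |F| = C(340, 8) = 4076425200150810

Erdős-Ko-Rado (1961): when n ≥ 2k, max |F| = C(n−1, k−1). The bound is attained by the star {A : i ∈ A} for any fixed i ∈ [n]. Here C(341−1, 9−1) = C(340, 8) = 4076425200150810.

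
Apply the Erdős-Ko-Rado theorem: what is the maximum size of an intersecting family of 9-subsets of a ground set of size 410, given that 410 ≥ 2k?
max |F| = C(409, 8) = 18128041135797879

Erdős-Ko-Rado (1961): when n ≥ 2k, max |F| = C(n−1, k−1). The bound is attained by the star {A : i ∈ A} for any fixed i ∈ [n]. Here C(410−1, 9−1) = C(409, 8) = 18128041135797879.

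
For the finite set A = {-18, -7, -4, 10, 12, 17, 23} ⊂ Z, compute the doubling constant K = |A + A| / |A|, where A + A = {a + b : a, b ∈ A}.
K = |A + A| / |A| = 26/7

Enumerate A + A = {a + b : a, b ∈ A}. With |A| = 7, there are |A|^2 = 49 ordered sum pairs; collecting distinct values, A + A = {-36, -25, -22, -14, -11, -8, -6, -1, 3, 5, 6, 8, 10, 13, 16, 19, 20, 22, 24, 27, 29, 33, 34, 35, 40, 46}, so |A + A| = 26. Thus K = 26/7. For comparison, the minimum possible |A + A| over all 7-element sets is 2·7 − 1 = 13 (so min K = 13/7), attained only by arithmetic progressions.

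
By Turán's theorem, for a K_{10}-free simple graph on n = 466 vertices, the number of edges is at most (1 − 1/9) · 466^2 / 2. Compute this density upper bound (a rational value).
Turán density bound = (8/9) · 466^2/2 = 868624/9 ≈ 96513.7778

Turán's theorem: ex(n, K_{r+1}) is achieved by the complete r-partite Turán graph T(n, r) with parts as balanced as possible, and is at most (1 − 1/r) · n^2/2. For r = 9, n = 466: the density bound is (8/9) · 217156/2 = 868624/9 ≈ 96513.7778. The integer-valued extremum is e(T(466, 9)) = 96513, which is strictly less than the density bound 868624/9 since 9 ∤ 466 (the parts of T(466, 9) cannot all be equal).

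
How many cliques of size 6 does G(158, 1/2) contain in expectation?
E[# K_6] = C(158, 6) · (1/2)^C(6, 2) = 19628752143 / 2^15 ≈ 599021.977020

For each 6-subset S of vertices (there are C(158, 6) = 19628752143 such S), let X_S = 1 if S induces a K_6 (all C(6, 2) = 15 edges present). Then P(X_S = 1) = (1/2)^15 = 1/32768. By linearity of expectation, E[# K_6] = C(158, 6) · (1/2)^15 = 19628752143 / 32768 ≈ 599021.977020.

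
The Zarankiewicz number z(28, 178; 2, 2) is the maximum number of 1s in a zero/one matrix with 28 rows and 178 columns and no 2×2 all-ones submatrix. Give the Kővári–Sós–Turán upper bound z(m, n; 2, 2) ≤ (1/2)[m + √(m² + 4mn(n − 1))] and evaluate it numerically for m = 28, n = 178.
z(28, 178; 2, 2) ≤ (1/2)[28 + √(28² + 4·28·178·177)] = (1/2)[28 + √3529456] = 953.3423

Kővári–Sós–Turán: let r_1, ..., r_28 be the row sums and z = Σ r_i the total number of 1s. Each pair of columns can share at most one row with both entries 1 (else a 2×2 all-ones block appears), so Σ_i C(r_i, 2) ≤ C(178, 2) = 15753. By convexity Σ_i C(r_i, 2) ≥ 28·C(z/28, 2) = z(z − 28)/(2·28), giving z² − 28z − 28·178·177 ≤ 0 and hence z ≤ (1/2)[28 + √(784 + 4·882168)] = (1/2)[28 + √3529456] ≈ (1/2)(28 + 1878.6846) = 953.3423.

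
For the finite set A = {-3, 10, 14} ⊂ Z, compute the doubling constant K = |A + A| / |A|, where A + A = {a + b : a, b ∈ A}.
K = |A + A| / |A| = 6/3 = 2

Enumerate A + A = {a + b : a, b ∈ A}. With |A| = 3, there are |A|^2 = 9 ordered sum pairs; collecting distinct values, A + A = {-6, 7, 11, 20, 24, 28}, so |A + A| = 6. Thus K = 6/3 = 2. For comparison, the minimum possible |A + A| over all 3-element sets is 2·3 − 1 = 5 (so min K = 5/3), attained only by arithmetic progressions.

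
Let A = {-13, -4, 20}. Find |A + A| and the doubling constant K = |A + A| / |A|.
K = |A + A| / |A| = 6/3 = 2

Enumerate A + A = {a + b : a, b ∈ A}. With |A| = 3, there are |A|^2 = 9 ordered sum pairs; collecting distinct values, A + A = {-26, -17, -8, 7, 16, 40}, so |A + A| = 6. Thus K = 6/3 = 2. For comparison, the minimum possible |A + A| over all 3-element sets is 2·3 − 1 = 5 (so min K = 5/3), attained only by arithmetic progressions.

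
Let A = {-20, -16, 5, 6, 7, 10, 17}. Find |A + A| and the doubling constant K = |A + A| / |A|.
K = |A + A| / |A| = 26/7

Enumerate A + A = {a + b : a, b ∈ A}. With |A| = 7, there are |A|^2 = 49 ordered sum pairs; collecting distinct values, A + A = {-40, -36, -32, -15, -14, -13, -11, -10, -9, -6, -3, 1, 10, 11, 12, 13, 14, 15, 16, 17, 20, 22, 23, 24, 27, 34}, so |A + A| = 26. Thus K = 26/7. For comparison, the minimum possible |A + A| over all 7-element sets is 2·7 − 1 = 13 (so min K = 13/7), attained only by arithmetic progressions.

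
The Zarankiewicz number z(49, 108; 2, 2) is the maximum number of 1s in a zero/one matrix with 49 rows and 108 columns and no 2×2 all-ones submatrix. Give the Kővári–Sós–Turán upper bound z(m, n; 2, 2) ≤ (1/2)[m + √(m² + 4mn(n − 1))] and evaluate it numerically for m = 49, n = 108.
z(49, 108; 2, 2) ≤ (1/2)[49 + √(49² + 4·49·108·107)] = (1/2)[49 + √2267377] = 777.3906

Kővári–Sós–Turán: let r_1, ..., r_49 be the row sums and z = Σ r_i the total number of 1s. Each pair of columns can share at most one row with both entries 1 (else a 2×2 all-ones block appears), so Σ_i C(r_i, 2) ≤ C(108, 2) = 5778. By convexity Σ_i C(r_i, 2) ≥ 49·C(z/49, 2) = z(z − 49)/(2·49), giving z² − 49z − 49·108·107 ≤ 0 and hence z ≤ (1/2)[49 + √(2401 + 4·566244)] = (1/2)[49 + √2267377] ≈ (1/2)(49 + 1505.7812) = 777.3906.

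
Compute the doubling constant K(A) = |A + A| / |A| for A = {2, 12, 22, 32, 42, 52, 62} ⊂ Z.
K = |A + A| / |A| = 13/7

Enumerate A + A = {a + b : a, b ∈ A}. With |A| = 7, there are |A|^2 = 49 ordered sum pairs; collecting distinct values, A + A = {4, 14, 24, 34, 44, 54, 64, 74, 84, 94, 104, 114, 124}, so |A + A| = 13. Thus K = 13/7. Here |A + A| = 2|A| − 1 = 13, the minimum possible — so K = 13/7 is minimal, which holds iff A is an arithmetic progression.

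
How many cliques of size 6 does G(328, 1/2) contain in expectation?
E[# K_6] = C(328, 6) · (1/2)^C(6, 2) = 1651724434620 / 2^15 = 412931108655/8192 ≈ 50406629.474487

For each 6-subset S of vertices (there are C(328, 6) = 1651724434620 such S), let X_S = 1 if S induces a K_6 (all C(6, 2) = 15 edges present). Then P(X_S = 1) = (1/2)^15 = 1/32768. By linearity of expectation, E[# K_6] = C(328, 6) · (1/2)^15 = 1651724434620 / 32768 = 412931108655/8192 ≈ 50406629.474487.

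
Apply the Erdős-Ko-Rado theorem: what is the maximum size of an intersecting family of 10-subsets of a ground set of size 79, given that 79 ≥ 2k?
max |F| = C(78, 9) = 182364632450

Erdős-Ko-Rado (1961): when n ≥ 2k, max |F| = C(n−1, k−1). The bound is attained by the star {A : i ∈ A} for any fixed i ∈ [n]. Here C(79−1, 10−1) = C(78, 9) = 182364632450.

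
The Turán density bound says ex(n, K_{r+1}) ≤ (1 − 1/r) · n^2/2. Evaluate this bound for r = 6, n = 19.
Turán density bound = (5/6) · 19^2/2 = 1805/12 ≈ 150.4167

Turán's theorem: ex(n, K_{r+1}) is achieved by the complete r-partite Turán graph T(n, r) with parts as balanced as possible, and is at most (1 − 1/r) · n^2/2. For r = 6, n = 19: the density bound is (5/6) · 361/2 = 1805/12 ≈ 150.4167. The integer-valued extremum is e(T(19, 6)) = 150, which is strictly less than the density bound 1805/12 since 6 ∤ 19 (the parts of T(19, 6) cannot all be equal).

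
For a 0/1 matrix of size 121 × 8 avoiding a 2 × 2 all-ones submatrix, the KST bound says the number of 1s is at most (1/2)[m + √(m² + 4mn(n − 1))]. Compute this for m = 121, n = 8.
z(121, 8; 2, 2) ≤ (1/2)[121 + √(121² + 4·121·8·7)] = (1/2)[121 + √41745] = 162.658

Kővári–Sós–Turán: let r_1, ..., r_121 be the row sums and z = Σ r_i the total number of 1s. Each pair of columns can share at most one row with both entries 1 (else a 2×2 all-ones block appears), so Σ_i C(r_i, 2) ≤ C(8, 2) = 28. By convexity Σ_i C(r_i, 2) ≥ 121·C(z/121, 2) = z(z − 121)/(2·121), giving z² − 121z − 121·8·7 ≤ 0 and hence z ≤ (1/2)[121 + √(14641 + 4·6776)] = (1/2)[121 + √41745] ≈ (1/2)(121 + 204.3159) = 162.658.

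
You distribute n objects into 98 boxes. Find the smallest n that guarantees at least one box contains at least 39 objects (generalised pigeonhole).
n = (39 − 1)·98 + 1 = 3725

By the generalised pigeonhole principle, to guarantee some box contains ≥ r objects we need more than (r − 1) · k objects total. Threshold: n = (r − 1) · k + 1. With r = 39 and k = 98: n = 38 · 98 + 1 = 3724 + 1 = 3725. For n = 3724 = 38 · 98, we can put exactly 38 objects in every box, avoiding 39 in any single one — so 3725 is tight.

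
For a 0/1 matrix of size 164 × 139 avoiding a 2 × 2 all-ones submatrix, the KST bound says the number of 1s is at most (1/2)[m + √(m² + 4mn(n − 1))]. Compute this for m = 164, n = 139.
z(164, 139; 2, 2) ≤ (1/2)[164 + √(164² + 4·164·139·138)] = (1/2)[164 + √12610288] = 1857.5484

Kővári–Sós–Turán: let r_1, ..., r_164 be the row sums and z = Σ r_i the total number of 1s. Each pair of columns can share at most one row with both entries 1 (else a 2×2 all-ones block appears), so Σ_i C(r_i, 2) ≤ C(139, 2) = 9591. By convexity Σ_i C(r_i, 2) ≥ 164·C(z/164, 2) = z(z − 164)/(2·164), giving z² − 164z − 164·139·138 ≤ 0 and hence z ≤ (1/2)[164 + √(26896 + 4·3145848)] = (1/2)[164 + √12610288] ≈ (1/2)(164 + 3551.0967) = 1857.5484.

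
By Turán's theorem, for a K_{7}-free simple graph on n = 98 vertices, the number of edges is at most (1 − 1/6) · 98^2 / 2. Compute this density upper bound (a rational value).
Turán density bound = (5/6) · 98^2/2 = 12005/3 ≈ 4001.6667

Turán's theorem: ex(n, K_{r+1}) is achieved by the complete r-partite Turán graph T(n, r) with parts as balanced as possible, and is at most (1 − 1/r) · n^2/2. For r = 6, n = 98: the density bound is (5/6) · 9604/2 = 12005/3 ≈ 4001.6667. The integer-valued extremum is e(T(98, 6)) = 4001, which is strictly less than the density bound 12005/3 since 6 ∤ 98 (the parts of T(98, 6) cannot all be equal).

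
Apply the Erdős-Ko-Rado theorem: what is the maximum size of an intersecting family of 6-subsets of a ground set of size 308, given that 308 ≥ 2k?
max |F| = C(307, 5) = 21993513156

The Erdős-Ko-Rado theorem states: for n ≥ 2k, an intersecting family of k-subsets of an n-element set has size at most C(n − 1, k − 1), with equality for 'star' families {A ⊆ [n] : |A| = k, i ∈ A} (fix an element i). For n = 308, k = 6: C(307, 5) = 21993513156.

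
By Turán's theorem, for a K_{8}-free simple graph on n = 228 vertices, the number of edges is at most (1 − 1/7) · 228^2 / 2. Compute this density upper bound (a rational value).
Turán density bound = (6/7) · 228^2/2 = 155952/7 ≈ 22278.8571

Turán's theorem: ex(n, K_{r+1}) is achieved by the complete r-partite Turán graph T(n, r) with parts as balanced as possible, and is at most (1 − 1/r) · n^2/2. For r = 7, n = 228: the density bound is (6/7) · 51984/2 = 155952/7 ≈ 22278.8571. The integer-valued extremum is e(T(228, 7)) = 22278, which is strictly less than the density bound 155952/7 since 7 ∤ 228 (the parts of T(228, 7) cannot all be equal).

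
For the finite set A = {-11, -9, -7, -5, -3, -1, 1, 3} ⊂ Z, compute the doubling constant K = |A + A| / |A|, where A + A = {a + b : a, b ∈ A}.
K = |A + A| / |A| = 15/8

Enumerate A + A = {a + b : a, b ∈ A}. With |A| = 8, there are |A|^2 = 64 ordered sum pairs; collecting distinct values, A + A = {-22, -20, -18, -16, -14, -12, -10, -8, -6, -4, -2, 0, 2, 4, 6}, so |A + A| = 15. Thus K = 15/8. Here |A + A| = 2|A| − 1 = 15, the minimum possible — so K = 15/8 is minimal, which holds iff A is an arithmetic progression.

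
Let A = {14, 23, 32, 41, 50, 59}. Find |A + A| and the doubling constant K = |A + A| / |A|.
K = |A + A| / |A| = 11/6

Enumerate A + A = {a + b : a, b ∈ A}. With |A| = 6, there are |A|^2 = 36 ordered sum pairs; collecting distinct values, A + A = {28, 37, 46, 55, 64, 73, 82, 91, 100, 109, 118}, so |A + A| = 11. Thus K = 11/6. Here |A + A| = 2|A| − 1 = 11, the minimum possible — so K = 11/6 is minimal, which holds iff A is an arithmetic progression.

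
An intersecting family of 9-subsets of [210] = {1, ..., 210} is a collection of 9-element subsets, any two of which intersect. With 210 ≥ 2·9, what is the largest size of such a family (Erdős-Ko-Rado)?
max |F| = C(209, 8) = 78842084729694

The Erdős-Ko-Rado theorem states: for n ≥ 2k, an intersecting family of k-subsets of an n-element set has size at most C(n − 1, k − 1), with equality for 'star' families {A ⊆ [n] : |A| = k, i ∈ A} (fix an element i). For n = 210, k = 9: C(209, 8) = 78842084729694.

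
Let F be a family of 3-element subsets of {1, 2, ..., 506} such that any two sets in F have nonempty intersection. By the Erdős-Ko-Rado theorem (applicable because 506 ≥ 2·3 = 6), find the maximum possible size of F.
max |F| = C(505, 2) = 127260

The Erdős-Ko-Rado theorem states: for n ≥ 2k, an intersecting family of k-subsets of an n-element set has size at most C(n − 1, k − 1), with equality for 'star' families {A ⊆ [n] : |A| = k, i ∈ A} (fix an element i). For n = 506, k = 3: C(505, 2) = 127260.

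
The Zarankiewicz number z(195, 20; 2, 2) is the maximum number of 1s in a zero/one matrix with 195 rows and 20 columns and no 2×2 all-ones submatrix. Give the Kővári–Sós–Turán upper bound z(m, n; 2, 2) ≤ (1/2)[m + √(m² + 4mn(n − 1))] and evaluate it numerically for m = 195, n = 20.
z(195, 20; 2, 2) ≤ (1/2)[195 + √(195² + 4·195·20·19)] = (1/2)[195 + √334425] = 386.6475

Kővári–Sós–Turán: let r_1, ..., r_195 be the row sums and z = Σ r_i the total number of 1s. Each pair of columns can share at most one row with both entries 1 (else a 2×2 all-ones block appears), so Σ_i C(r_i, 2) ≤ C(20, 2) = 190. By convexity Σ_i C(r_i, 2) ≥ 195·C(z/195, 2) = z(z − 195)/(2·195), giving z² − 195z − 195·20·19 ≤ 0 and hence z ≤ (1/2)[195 + √(38025 + 4·74100)] = (1/2)[195 + √334425] ≈ (1/2)(195 + 578.2949) = 386.6475.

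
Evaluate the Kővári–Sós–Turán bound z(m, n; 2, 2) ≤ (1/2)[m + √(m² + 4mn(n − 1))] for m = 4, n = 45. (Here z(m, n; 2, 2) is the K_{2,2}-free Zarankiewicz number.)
z(4, 45; 2, 2) ≤ (1/2)[4 + √(4² + 4·4·45·44)] = (1/2)[4 + √31696] = 91.0169

Kővári–Sós–Turán: let r_1, ..., r_4 be the row sums and z = Σ r_i the total number of 1s. Each pair of columns can share at most one row with both entries 1 (else a 2×2 all-ones block appears), so Σ_i C(r_i, 2) ≤ C(45, 2) = 990. By convexity Σ_i C(r_i, 2) ≥ 4·C(z/4, 2) = z(z − 4)/(2·4), giving z² − 4z − 4·45·44 ≤ 0 and hence z ≤ (1/2)[4 + √(16 + 4·7920)] = (1/2)[4 + √31696] ≈ (1/2)(4 + 178.0337) = 91.0169.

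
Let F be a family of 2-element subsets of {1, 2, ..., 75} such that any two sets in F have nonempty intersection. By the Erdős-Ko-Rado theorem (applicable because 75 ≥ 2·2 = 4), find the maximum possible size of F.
max |F| = C(74, 1) = 74

The Erdős-Ko-Rado theorem states: for n ≥ 2k, an intersecting family of k-subsets of an n-element set has size at most C(n − 1, k − 1), with equality for 'star' families {A ⊆ [n] : |A| = k, i ∈ A} (fix an element i). For n = 75, k = 2: C(74, 1) = 74.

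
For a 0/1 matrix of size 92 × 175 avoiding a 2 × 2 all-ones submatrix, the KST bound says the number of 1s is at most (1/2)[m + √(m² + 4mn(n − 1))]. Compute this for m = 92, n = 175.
z(92, 175; 2, 2) ≤ (1/2)[92 + √(92² + 4·92·175·174)] = (1/2)[92 + √11214064] = 1720.3703

Kővári–Sós–Turán: let r_1, ..., r_92 be the row sums and z = Σ r_i the total number of 1s. Each pair of columns can share at most one row with both entries 1 (else a 2×2 all-ones block appears), so Σ_i C(r_i, 2) ≤ C(175, 2) = 15225. By convexity Σ_i C(r_i, 2) ≥ 92·C(z/92, 2) = z(z − 92)/(2·92), giving z² − 92z − 92·175·174 ≤ 0 and hence z ≤ (1/2)[92 + √(8464 + 4·2801400)] = (1/2)[92 + √11214064] ≈ (1/2)(92 + 3348.7407) = 1720.3703.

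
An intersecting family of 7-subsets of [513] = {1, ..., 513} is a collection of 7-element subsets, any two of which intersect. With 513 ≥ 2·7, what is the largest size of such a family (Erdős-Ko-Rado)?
max |F| = C(512, 6) = 24295061050624

The Erdős-Ko-Rado theorem states: for n ≥ 2k, an intersecting family of k-subsets of an n-element set has size at most C(n − 1, k − 1), with equality for 'star' families {A ⊆ [n] : |A| = k, i ∈ A} (fix an element i). For n = 513, k = 7: C(512, 6) = 24295061050624.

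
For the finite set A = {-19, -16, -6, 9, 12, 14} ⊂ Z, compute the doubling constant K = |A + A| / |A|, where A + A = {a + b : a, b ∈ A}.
K = |A + A| / |A| = 20/6 = 10/3

Enumerate A + A = {a + b : a, b ∈ A}. With |A| = 6, there are |A|^2 = 36 ordered sum pairs; collecting distinct values, A + A = {-38, -35, -32, -25, -22, -12, -10, -7, -5, -4, -2, 3, 6, 8, 18, 21, 23, 24, 26, 28}, so |A + A| = 20. Thus K = 20/6 = 10/3. For comparison, the minimum possible |A + A| over all 6-element sets is 2·6 − 1 = 11 (so min K = 11/6), attained only by arithmetic progressions.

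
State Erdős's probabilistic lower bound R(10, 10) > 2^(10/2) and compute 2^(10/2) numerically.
2^(10/2) = 32; so R(10, 10) > 32

Colour each edge of K_n uniformly at random with red/blue. The expected number of monochromatic K_10 is C(n, 10) · 2 · 2^(−C(10,2)). If C(n, 10) · 2^(1 − C(10,2)) < 1, then with positive probability no monochromatic K_10 exists, so R(10, 10) > n. The standard estimate C(n, 10) ≤ n^10/10! shows this inequality holds whenever n ≤ 2^(10/2) (since 10! · 2^(C(10,2) − 1) > 2^(10^2/2) ≥ n^10). Hence R(10, 10) > 2^(10/2) = 32.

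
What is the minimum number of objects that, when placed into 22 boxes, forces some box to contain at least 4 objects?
n = (4 − 1)·22 + 1 = 67

By the generalised pigeonhole principle, to guarantee some box contains ≥ r objects we need more than (r − 1) · k objects total. Threshold: n = (r − 1) · k + 1. With r = 4 and k = 22: n = 3 · 22 + 1 = 66 + 1 = 67. For n = 66 = 3 · 22, we can put exactly 3 objects in every box, avoiding 4 in any single one — so 67 is tight.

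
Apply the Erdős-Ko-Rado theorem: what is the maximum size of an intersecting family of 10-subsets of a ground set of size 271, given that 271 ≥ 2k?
max |F| = C(270, 9) = 18364856700312210

The Erdős-Ko-Rado theorem states: for n ≥ 2k, an intersecting family of k-subsets of an n-element set has size at most C(n − 1, k − 1), with equality for 'star' families {A ⊆ [n] : |A| = k, i ∈ A} (fix an element i). For n = 271, k = 10: C(270, 9) = 18364856700312210.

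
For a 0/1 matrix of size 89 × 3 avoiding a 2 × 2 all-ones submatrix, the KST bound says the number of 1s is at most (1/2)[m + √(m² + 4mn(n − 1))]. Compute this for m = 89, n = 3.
z(89, 3; 2, 2) ≤ (1/2)[89 + √(89² + 4·89·3·2)] = (1/2)[89 + √10057] = 94.6423

Kővári–Sós–Turán: let r_1, ..., r_89 be the row sums and z = Σ r_i the total number of 1s. Each pair of columns can share at most one row with both entries 1 (else a 2×2 all-ones block appears), so Σ_i C(r_i, 2) ≤ C(3, 2) = 3. By convexity Σ_i C(r_i, 2) ≥ 89·C(z/89, 2) = z(z − 89)/(2·89), giving z² − 89z − 89·3·2 ≤ 0 and hence z ≤ (1/2)[89 + √(7921 + 4·534)] = (1/2)[89 + √10057] ≈ (1/2)(89 + 100.2846) = 94.6423.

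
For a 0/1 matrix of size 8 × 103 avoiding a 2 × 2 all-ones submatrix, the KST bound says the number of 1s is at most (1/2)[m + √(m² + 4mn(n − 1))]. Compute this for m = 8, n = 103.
z(8, 103; 2, 2) ≤ (1/2)[8 + √(8² + 4·8·103·102)] = (1/2)[8 + √336256] = 293.9379

Kővári–Sós–Turán: let r_1, ..., r_8 be the row sums and z = Σ r_i the total number of 1s. Each pair of columns can share at most one row with both entries 1 (else a 2×2 all-ones block appears), so Σ_i C(r_i, 2) ≤ C(103, 2) = 5253. By convexity Σ_i C(r_i, 2) ≥ 8·C(z/8, 2) = z(z − 8)/(2·8), giving z² − 8z − 8·103·102 ≤ 0 and hence z ≤ (1/2)[8 + √(64 + 4·84048)] = (1/2)[8 + √336256] ≈ (1/2)(8 + 579.8758) = 293.9379.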